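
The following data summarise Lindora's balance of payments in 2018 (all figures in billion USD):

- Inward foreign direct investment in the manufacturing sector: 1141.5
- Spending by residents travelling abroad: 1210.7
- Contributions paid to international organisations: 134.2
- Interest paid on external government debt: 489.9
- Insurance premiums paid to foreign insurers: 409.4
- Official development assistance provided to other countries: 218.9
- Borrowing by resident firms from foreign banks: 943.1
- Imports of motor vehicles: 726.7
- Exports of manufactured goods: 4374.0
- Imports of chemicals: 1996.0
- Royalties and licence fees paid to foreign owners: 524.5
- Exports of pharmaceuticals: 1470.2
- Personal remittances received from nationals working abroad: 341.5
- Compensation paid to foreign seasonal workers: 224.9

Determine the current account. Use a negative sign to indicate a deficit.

Goods: 4374.0 - 726.7 + 1470.2 - 1996.0 = 3121.5
Services: -409.4 - 1210.7 - 524.5 = -2144.6
Primary income: -224.9 - 489.9 = -714.8
Secondary income: -134.2 + 341.5 - 218.9 = -11.6
Current account = 3121.5 + (-2144.6) + (-714.8) + (-11.6) = 250.5
(Excluded from the current account — financial account: inward foreign direct investment in the manufacturing sector 1141.5, borrowing by resident firms from foreign banks 943.1.)

250.5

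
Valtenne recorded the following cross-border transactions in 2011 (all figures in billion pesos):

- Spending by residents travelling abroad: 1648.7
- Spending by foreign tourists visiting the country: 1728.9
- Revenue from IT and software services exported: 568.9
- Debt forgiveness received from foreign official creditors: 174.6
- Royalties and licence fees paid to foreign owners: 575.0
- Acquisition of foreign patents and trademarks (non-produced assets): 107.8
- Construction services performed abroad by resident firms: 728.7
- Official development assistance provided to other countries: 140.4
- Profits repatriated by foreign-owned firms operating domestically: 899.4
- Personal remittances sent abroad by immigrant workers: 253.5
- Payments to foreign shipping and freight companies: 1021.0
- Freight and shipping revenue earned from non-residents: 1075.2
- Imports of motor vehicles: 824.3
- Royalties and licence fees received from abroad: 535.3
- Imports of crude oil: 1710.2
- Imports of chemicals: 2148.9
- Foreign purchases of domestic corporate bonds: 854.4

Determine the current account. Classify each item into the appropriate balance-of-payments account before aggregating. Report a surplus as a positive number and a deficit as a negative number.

Goods: -824.3 - 2148.9 - 1710.2 = -4683.4
Services: 1075.2 + 1728.9 - 575.0 + 535.3 - 1648.7 + 728.7 + 568.9 - 1021.0 = 1392.3
Primary income: -899.4
Secondary income: -140.4 - 253.5 = -393.9
Current account = (-4683.4) + 1392.3 + (-899.4) + (-393.9) = -4584.4
(Excluded from the current account — capital account: debt forgiveness received from foreign official creditors 174.6, acquisition of foreign patents and trademarks (non-produced assets) 107.8; financial account: foreign purchases of domestic corporate bonds 854.4.)

-4584.4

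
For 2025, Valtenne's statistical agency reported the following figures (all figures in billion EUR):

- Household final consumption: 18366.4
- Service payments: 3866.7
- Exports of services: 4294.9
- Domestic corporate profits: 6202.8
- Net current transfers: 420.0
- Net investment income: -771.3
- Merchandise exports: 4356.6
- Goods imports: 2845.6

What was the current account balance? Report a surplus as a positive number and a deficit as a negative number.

1587.9

Goods balance = 4356.6 - 2845.6 = 1511.0
Services balance = 4294.9 - 3866.7 = 428.2
Trade balance (goods + services) = 1511.0 + 428.2 = 1939.2
Net primary income = -771.3
Net secondary income = 420.0
Current account = 1939.2 + (-771.3) + 420.0 = 1587.9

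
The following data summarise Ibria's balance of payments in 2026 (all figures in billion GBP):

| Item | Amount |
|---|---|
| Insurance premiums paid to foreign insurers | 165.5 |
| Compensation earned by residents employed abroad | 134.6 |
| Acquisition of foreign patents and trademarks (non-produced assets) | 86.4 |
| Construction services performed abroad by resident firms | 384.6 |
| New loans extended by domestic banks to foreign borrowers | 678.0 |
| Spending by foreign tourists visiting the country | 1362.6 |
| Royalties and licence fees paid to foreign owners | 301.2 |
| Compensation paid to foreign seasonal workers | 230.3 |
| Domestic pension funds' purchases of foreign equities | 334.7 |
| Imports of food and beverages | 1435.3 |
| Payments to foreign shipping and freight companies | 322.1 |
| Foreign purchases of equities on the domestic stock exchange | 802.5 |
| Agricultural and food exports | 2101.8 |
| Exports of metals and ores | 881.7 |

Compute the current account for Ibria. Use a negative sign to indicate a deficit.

Goods: -1435.3 + 881.7 + 2101.8 = 1548.2
Services: -301.2 + 384.6 - 322.1 + 1362.6 - 165.5 = 958.4
Primary income: -230.3 + 134.6 = -95.7
Current account = 1548.2 + 958.4 + (-95.7) = 2410.9
(Excluded from the current account — capital account: acquisition of foreign patents and trademarks (non-produced assets) 86.4; financial account: new loans extended by domestic banks to foreign borrowers 678.0, domestic pension funds' purchases of foreign equities 334.7, foreign purchases of equities on the domestic stock exchange 802.5.)

2410.9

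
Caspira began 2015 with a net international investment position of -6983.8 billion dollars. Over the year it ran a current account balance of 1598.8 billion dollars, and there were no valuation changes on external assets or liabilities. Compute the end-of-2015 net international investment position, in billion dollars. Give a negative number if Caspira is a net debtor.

With no valuation effects, change in NIIP = current account = 1598.8
End-of-year NIIP = -6983.8 + 1598.8 = -5385.0

-5385.0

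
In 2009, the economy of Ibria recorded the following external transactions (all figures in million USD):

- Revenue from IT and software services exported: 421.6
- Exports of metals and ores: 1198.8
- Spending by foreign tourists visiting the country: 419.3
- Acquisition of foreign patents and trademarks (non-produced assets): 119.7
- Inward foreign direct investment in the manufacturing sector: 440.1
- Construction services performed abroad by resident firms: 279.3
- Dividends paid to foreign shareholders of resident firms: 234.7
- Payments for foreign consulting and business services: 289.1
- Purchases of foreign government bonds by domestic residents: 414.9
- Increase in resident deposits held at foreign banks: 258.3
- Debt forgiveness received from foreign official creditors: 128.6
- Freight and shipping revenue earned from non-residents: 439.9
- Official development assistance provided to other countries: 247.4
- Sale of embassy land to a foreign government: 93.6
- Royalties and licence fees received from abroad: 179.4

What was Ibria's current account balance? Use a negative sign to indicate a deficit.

Goods: 1198.8
Services: 279.3 - 289.1 + 419.3 + 439.9 + 179.4 + 421.6 = 1450.4
Primary income: -234.7
Secondary income: -247.4
Current account = 1198.8 + 1450.4 + (-234.7) + (-247.4) = 2167.1
(Excluded from the current account — capital account: acquisition of foreign patents and trademarks (non-produced assets) 119.7, debt forgiveness received from foreign official creditors 128.6, sale of embassy land to a foreign government 93.6; financial account: inward foreign direct investment in the manufacturing sector 440.1, purchases of foreign government bonds by domestic residents 414.9, increase in resident deposits held at foreign banks 258.3.)

2167.1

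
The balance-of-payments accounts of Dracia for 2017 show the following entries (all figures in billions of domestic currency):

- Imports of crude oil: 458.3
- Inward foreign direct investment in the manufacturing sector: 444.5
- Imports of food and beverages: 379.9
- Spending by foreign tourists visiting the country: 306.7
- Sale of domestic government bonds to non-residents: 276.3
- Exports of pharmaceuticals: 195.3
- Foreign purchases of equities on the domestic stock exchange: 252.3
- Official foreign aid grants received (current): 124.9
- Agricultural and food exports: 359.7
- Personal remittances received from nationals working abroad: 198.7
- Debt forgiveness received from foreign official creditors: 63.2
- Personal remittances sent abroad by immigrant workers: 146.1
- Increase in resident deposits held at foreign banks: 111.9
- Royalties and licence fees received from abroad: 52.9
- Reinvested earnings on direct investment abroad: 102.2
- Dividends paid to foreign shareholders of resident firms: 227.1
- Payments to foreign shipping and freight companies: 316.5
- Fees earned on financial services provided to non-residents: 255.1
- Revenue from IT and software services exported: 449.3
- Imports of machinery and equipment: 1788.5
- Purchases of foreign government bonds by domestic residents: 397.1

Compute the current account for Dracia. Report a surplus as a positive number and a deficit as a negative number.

Goods: -458.3 - 1788.5 + 195.3 + 359.7 - 379.9 = -2071.7
Services: 449.3 + 52.9 - 316.5 + 306.7 + 255.1 = 747.5
Primary income: -227.1 + 102.2 = -124.9
Secondary income: 124.9 + 198.7 - 146.1 = 177.5
Current account = (-2071.7) + 747.5 + (-124.9) + 177.5 = -1271.6
(Excluded from the current account — financial account: inward foreign direct investment in the manufacturing sector 444.5, sale of domestic government bonds to non-residents 276.3, foreign purchases of equities on the domestic stock exchange 252.3, increase in resident deposits held at foreign banks 111.9, purchases of foreign government bonds by domestic residents 397.1; capital account: debt forgiveness received from foreign official creditors 63.2.)

-1271.6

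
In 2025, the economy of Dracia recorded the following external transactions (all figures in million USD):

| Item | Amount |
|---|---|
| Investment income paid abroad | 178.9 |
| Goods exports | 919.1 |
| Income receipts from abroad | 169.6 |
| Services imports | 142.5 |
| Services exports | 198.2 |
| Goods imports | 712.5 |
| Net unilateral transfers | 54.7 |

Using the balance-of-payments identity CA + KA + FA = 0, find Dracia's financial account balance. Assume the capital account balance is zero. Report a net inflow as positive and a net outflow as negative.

-307.7

Goods balance = 919.1 - 712.5 = 206.6
Services balance = 198.2 - 142.5 = 55.7
Trade balance (goods + services) = 206.6 + 55.7 = 262.3
Net primary income = 169.6 - 178.9 = -9.3
Net secondary income = 54.7
Current account = 262.3 + (-9.3) + 54.7 = 307.7
Financial account = -(307.7) = -307.7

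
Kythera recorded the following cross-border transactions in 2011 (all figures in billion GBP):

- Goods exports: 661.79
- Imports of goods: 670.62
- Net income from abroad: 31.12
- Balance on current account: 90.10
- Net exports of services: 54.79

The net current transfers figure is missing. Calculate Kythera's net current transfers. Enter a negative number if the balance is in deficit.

Current account = goods balance + services balance + net primary income + net secondary income
Sum of the known components = 77.08
Net current transfers = CA - (known components) = 90.10 - 77.08 = 13.02

13.02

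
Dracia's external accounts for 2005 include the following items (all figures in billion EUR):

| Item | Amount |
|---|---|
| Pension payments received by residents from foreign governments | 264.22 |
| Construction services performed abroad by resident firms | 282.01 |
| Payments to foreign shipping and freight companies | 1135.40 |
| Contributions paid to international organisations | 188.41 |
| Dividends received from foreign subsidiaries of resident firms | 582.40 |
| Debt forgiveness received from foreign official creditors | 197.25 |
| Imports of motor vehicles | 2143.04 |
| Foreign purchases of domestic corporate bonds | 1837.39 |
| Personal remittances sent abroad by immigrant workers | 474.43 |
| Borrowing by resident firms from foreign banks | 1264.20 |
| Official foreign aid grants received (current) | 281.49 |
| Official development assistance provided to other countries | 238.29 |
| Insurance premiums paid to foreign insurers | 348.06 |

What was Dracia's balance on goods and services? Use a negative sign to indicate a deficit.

-3344.49

Goods: -2143.04
Services: 282.01 - 348.06 - 1135.40 = -1201.45
Trade balance = -2143.04 + (-1201.45) = -3344.49
(Excluded from the trade balance — secondary income: pension payments received by residents from foreign governments 264.22, contributions paid to international organisations 188.41, personal remittances sent abroad by immigrant workers 474.43, official foreign aid grants received (current) 281.49, official development assistance provided to other countries 238.29; primary income: dividends received from foreign subsidiaries of resident firms 582.40; capital account: debt forgiveness received from foreign official creditors 197.25; financial account: foreign purchases of domestic corporate bonds 1837.39, borrowing by resident firms from foreign banks 1264.20.)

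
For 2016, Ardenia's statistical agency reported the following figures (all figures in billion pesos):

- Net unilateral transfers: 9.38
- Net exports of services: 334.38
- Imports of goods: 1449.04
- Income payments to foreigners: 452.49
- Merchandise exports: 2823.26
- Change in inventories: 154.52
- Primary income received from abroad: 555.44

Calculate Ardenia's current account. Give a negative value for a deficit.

1820.93

Goods balance = 2823.26 - 1449.04 = 1374.22
Services balance = 334.38
Trade balance (goods + services) = 1374.22 + 334.38 = 1708.60
Net primary income = 555.44 - 452.49 = 102.95
Net secondary income = 9.38
Current account = 1708.60 + 102.95 + 9.38 = 1820.93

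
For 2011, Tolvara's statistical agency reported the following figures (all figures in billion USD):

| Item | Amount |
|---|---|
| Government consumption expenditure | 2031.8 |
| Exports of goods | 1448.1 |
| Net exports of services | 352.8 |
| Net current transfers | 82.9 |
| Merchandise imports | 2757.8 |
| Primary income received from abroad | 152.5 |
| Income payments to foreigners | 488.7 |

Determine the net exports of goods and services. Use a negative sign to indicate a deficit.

-956.9

Goods balance = 1448.1 - 2757.8 = -1309.7
Services balance = 352.8
Trade balance (goods + services) = -1309.7 + 352.8 = -956.9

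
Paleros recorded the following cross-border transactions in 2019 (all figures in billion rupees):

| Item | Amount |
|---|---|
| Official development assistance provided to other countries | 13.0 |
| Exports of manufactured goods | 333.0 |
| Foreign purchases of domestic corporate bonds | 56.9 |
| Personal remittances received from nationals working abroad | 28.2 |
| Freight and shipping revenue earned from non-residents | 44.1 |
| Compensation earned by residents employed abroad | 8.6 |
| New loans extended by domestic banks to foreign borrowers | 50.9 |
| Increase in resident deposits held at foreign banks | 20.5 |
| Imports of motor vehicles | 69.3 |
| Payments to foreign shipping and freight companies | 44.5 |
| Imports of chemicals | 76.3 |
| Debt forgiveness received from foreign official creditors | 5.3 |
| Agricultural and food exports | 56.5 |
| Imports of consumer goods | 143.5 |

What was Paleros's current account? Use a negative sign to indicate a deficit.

123.8

Goods: 333.0 + 56.5 - 76.3 - 69.3 - 143.5 = 100.4
Services: -44.5 + 44.1 = -0.4
Primary income: 8.6
Secondary income: 28.2 - 13.0 = 15.2
Current account = 100.4 + (-0.4) + 8.6 + 15.2 = 123.8
(Excluded from the current account — financial account: foreign purchases of domestic corporate bonds 56.9, new loans extended by domestic banks to foreign borrowers 50.9, increase in resident deposits held at foreign banks 20.5; capital account: debt forgiveness received from foreign official creditors 5.3.)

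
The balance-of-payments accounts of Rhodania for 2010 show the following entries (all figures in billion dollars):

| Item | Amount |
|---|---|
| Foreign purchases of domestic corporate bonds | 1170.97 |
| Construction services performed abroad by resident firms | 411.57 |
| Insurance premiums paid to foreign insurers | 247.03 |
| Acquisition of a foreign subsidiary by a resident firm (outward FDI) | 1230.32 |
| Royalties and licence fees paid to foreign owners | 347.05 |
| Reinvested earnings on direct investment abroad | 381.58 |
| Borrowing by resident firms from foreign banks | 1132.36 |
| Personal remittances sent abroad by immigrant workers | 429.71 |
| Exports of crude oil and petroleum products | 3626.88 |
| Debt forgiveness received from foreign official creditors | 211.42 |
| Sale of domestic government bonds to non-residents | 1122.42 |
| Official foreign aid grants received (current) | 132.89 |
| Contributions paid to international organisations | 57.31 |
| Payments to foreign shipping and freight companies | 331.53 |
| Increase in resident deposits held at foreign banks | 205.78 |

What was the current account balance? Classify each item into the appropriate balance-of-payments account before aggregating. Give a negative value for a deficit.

Goods: 3626.88
Services: -247.03 - 331.53 + 411.57 - 347.05 = -514.04
Primary income: 381.58
Secondary income: -57.31 - 429.71 + 132.89 = -354.13
Current account = 3626.88 + (-514.04) + 381.58 + (-354.13) = 3140.29
(Excluded from the current account — financial account: foreign purchases of domestic corporate bonds 1170.97, acquisition of a foreign subsidiary by a resident firm (outward FDI) 1230.32, borrowing by resident firms from foreign banks 1132.36, sale of domestic government bonds to non-residents 1122.42, increase in resident deposits held at foreign banks 205.78; capital account: debt forgiveness received from foreign official creditors 211.42.)

3140.29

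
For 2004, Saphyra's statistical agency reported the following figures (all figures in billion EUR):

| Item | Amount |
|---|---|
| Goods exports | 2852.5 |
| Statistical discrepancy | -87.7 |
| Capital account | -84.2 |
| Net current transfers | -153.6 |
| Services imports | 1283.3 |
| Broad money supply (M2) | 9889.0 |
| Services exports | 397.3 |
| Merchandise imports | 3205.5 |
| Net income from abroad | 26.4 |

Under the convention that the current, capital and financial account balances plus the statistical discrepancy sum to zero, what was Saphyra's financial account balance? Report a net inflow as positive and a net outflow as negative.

Goods balance = 2852.5 - 3205.5 = -353.0
Services balance = 397.3 - 1283.3 = -886.0
Trade balance (goods + services) = -353.0 + (-886.0) = -1239.0
Net primary income = 26.4
Net secondary income = -153.6
Current account = -1239.0 + 26.4 + (-153.6) = -1366.2
Financial account = -(-1366.2 + (-84.2) + (-87.7)) = 1538.1

1538.1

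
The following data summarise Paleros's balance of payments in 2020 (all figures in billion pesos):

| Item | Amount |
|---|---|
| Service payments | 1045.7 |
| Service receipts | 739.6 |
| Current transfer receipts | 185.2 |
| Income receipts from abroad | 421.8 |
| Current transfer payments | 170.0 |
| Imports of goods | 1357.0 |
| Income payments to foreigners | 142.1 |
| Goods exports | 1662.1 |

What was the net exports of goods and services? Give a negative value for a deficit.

-1.0

Goods balance = 1662.1 - 1357.0 = 305.1
Services balance = 739.6 - 1045.7 = -306.1
Trade balance (goods + services) = 305.1 + (-306.1) = -1.0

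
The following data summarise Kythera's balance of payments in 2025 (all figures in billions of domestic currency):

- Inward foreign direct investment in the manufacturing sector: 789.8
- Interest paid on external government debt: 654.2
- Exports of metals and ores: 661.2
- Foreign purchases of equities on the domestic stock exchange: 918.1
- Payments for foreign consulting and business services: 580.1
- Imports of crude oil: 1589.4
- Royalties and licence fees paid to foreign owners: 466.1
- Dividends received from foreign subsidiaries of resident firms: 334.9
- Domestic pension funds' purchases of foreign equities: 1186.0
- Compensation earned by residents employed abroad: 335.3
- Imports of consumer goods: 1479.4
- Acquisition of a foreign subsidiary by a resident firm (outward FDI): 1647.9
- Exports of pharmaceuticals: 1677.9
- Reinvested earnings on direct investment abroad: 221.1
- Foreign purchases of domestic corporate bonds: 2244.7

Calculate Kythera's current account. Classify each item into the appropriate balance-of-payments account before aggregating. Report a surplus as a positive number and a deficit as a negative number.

Goods: -1479.4 + 661.2 + 1677.9 - 1589.4 = -729.7
Services: -580.1 - 466.1 = -1046.2
Primary income: 334.9 - 654.2 + 221.1 + 335.3 = 237.1
Current account = (-729.7) + (-1046.2) + 237.1 = -1538.8
(Excluded from the current account — financial account: inward foreign direct investment in the manufacturing sector 789.8, foreign purchases of equities on the domestic stock exchange 918.1, domestic pension funds' purchases of foreign equities 1186.0, acquisition of a foreign subsidiary by a resident firm (outward FDI) 1647.9, foreign purchases of domestic corporate bonds 2244.7.)

-1538.8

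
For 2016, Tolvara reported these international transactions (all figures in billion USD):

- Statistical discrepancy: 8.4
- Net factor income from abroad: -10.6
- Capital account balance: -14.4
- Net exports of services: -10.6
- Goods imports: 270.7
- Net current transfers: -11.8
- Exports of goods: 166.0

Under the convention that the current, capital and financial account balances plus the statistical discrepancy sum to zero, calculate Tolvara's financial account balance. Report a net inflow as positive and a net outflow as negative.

Goods balance = 166.0 - 270.7 = -104.7
Services balance = -10.6
Trade balance (goods + services) = -104.7 + (-10.6) = -115.3
Net primary income = -10.6
Net secondary income = -11.8
Current account = -115.3 + (-10.6) + (-11.8) = -137.7
Financial account = -(-137.7 + (-14.4) + 8.4) = 143.7

143.7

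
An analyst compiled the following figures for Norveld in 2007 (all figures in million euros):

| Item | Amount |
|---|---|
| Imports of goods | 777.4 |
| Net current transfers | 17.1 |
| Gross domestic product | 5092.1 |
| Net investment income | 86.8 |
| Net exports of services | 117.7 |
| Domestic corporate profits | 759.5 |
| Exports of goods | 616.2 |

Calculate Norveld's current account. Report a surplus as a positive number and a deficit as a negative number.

60.4

Goods balance = 616.2 - 777.4 = -161.2
Services balance = 117.7
Trade balance (goods + services) = -161.2 + 117.7 = -43.5
Net primary income = 86.8
Net secondary income = 17.1
Current account = -43.5 + 86.8 + 17.1 = 60.4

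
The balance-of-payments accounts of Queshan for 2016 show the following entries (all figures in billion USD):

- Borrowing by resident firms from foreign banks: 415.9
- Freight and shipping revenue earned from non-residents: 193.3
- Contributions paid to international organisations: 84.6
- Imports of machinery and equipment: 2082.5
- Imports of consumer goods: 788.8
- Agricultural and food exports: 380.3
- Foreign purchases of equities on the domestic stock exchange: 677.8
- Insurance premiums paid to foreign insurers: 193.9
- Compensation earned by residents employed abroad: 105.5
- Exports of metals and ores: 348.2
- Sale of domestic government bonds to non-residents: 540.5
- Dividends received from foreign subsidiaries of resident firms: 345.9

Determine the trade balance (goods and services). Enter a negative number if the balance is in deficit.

-2143.4

Goods: 348.2 + 380.3 - 788.8 - 2082.5 = -2142.8
Services: -193.9 + 193.3 = -0.6
Trade balance = -2142.8 + (-0.6) = -2143.4
(Excluded from the trade balance — financial account: borrowing by resident firms from foreign banks 415.9, foreign purchases of equities on the domestic stock exchange 677.8, sale of domestic government bonds to non-residents 540.5; secondary income: contributions paid to international organisations 84.6; primary income: compensation earned by residents employed abroad 105.5, dividends received from foreign subsidiaries of resident firms 345.9.)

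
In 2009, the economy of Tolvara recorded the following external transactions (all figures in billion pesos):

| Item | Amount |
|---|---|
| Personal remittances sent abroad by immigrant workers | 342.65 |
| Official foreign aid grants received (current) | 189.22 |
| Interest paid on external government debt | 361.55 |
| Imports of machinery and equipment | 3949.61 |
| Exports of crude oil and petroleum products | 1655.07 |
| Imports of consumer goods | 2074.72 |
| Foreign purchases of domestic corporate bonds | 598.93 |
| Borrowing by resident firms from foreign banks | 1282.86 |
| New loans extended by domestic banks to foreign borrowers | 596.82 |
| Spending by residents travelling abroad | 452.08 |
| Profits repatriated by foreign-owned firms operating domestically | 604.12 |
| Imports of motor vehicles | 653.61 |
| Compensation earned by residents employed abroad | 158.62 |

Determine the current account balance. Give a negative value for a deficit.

-6435.43

Goods: -3949.61 + 1655.07 - 653.61 - 2074.72 = -5022.87
Services: -452.08
Primary income: -604.12 - 361.55 + 158.62 = -807.05
Secondary income: 189.22 - 342.65 = -153.43
Current account = (-5022.87) + (-452.08) + (-807.05) + (-153.43) = -6435.43
(Excluded from the current account — financial account: foreign purchases of domestic corporate bonds 598.93, borrowing by resident firms from foreign banks 1282.86, new loans extended by domestic banks to foreign borrowers 596.82.)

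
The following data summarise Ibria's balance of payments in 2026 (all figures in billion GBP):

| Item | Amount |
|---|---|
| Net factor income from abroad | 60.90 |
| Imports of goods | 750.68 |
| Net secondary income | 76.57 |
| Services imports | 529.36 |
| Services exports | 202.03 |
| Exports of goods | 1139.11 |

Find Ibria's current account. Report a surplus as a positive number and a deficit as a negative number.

198.57

Goods balance = 1139.11 - 750.68 = 388.43
Services balance = 202.03 - 529.36 = -327.33
Trade balance (goods + services) = 388.43 + (-327.33) = 61.10
Net primary income = 60.90
Net secondary income = 76.57
Current account = 61.10 + 60.90 + 76.57 = 198.57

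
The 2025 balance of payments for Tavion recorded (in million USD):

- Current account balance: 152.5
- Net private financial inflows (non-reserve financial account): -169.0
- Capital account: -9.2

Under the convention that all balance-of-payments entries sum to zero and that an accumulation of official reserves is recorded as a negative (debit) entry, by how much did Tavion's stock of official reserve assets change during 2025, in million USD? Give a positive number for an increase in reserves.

-25.7

Official reserve transactions balance = -(152.5 + (-9.2) + (-169.0)) = 25.7
An accumulation of reserves is recorded as a debit (negative entry), so the change in the stock of reserves is the negative of that balance.
Change in official reserves = -(25.7) = -25.7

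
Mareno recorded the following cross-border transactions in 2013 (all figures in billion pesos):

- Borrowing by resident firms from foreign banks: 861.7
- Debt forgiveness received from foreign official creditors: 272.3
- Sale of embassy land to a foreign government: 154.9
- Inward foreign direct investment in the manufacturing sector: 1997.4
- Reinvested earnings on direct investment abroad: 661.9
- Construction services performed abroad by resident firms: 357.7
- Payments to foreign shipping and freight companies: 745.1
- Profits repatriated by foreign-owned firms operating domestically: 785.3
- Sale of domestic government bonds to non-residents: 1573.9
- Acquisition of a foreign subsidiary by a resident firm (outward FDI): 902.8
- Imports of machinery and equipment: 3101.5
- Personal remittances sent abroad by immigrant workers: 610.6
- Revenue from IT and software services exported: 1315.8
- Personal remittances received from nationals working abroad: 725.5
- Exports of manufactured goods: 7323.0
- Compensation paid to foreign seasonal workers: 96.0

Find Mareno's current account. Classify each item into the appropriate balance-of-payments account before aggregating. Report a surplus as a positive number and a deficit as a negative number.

Goods: 7323.0 - 3101.5 = 4221.5
Services: 357.7 + 1315.8 - 745.1 = 928.4
Primary income: 661.9 - 785.3 - 96.0 = -219.4
Secondary income: 725.5 - 610.6 = 114.9
Current account = 4221.5 + 928.4 + (-219.4) + 114.9 = 5045.4
(Excluded from the current account — financial account: borrowing by resident firms from foreign banks 861.7, inward foreign direct investment in the manufacturing sector 1997.4, sale of domestic government bonds to non-residents 1573.9, acquisition of a foreign subsidiary by a resident firm (outward FDI) 902.8; capital account: debt forgiveness received from foreign official creditors 272.3, sale of embassy land to a foreign government 154.9.)

5045.4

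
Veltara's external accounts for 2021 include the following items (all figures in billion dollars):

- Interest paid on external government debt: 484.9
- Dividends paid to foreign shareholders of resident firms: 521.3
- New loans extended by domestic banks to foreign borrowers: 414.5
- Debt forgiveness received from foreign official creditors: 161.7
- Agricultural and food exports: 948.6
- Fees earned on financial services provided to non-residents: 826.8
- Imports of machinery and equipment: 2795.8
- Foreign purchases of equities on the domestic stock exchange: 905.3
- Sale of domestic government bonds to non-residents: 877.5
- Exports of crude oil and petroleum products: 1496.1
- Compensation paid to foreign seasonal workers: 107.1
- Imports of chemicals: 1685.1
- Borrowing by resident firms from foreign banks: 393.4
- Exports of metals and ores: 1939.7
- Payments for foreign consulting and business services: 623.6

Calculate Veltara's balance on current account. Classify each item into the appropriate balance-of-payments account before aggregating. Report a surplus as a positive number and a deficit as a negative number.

-1006.6

Goods: -1685.1 + 1496.1 + 948.6 + 1939.7 - 2795.8 = -96.5
Services: -623.6 + 826.8 = 203.2
Primary income: -107.1 - 521.3 - 484.9 = -1113.3
Current account = (-96.5) + 203.2 + (-1113.3) = -1006.6
(Excluded from the current account — financial account: new loans extended by domestic banks to foreign borrowers 414.5, foreign purchases of equities on the domestic stock exchange 905.3, sale of domestic government bonds to non-residents 877.5, borrowing by resident firms from foreign banks 393.4; capital account: debt forgiveness received from foreign official creditors 161.7.)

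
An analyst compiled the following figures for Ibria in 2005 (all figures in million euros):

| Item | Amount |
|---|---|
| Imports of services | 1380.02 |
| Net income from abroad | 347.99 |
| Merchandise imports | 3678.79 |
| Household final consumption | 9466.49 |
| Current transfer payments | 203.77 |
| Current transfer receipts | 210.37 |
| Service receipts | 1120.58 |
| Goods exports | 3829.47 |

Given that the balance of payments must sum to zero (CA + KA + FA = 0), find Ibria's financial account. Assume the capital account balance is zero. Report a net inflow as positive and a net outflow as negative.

Goods balance = 3829.47 - 3678.79 = 150.68
Services balance = 1120.58 - 1380.02 = -259.44
Trade balance (goods + services) = 150.68 + (-259.44) = -108.76
Net primary income = 347.99
Net secondary income = 210.37 - 203.77 = 6.60
Current account = -108.76 + 347.99 + 6.60 = 245.83
Financial account = -(245.83) = -245.83

-245.83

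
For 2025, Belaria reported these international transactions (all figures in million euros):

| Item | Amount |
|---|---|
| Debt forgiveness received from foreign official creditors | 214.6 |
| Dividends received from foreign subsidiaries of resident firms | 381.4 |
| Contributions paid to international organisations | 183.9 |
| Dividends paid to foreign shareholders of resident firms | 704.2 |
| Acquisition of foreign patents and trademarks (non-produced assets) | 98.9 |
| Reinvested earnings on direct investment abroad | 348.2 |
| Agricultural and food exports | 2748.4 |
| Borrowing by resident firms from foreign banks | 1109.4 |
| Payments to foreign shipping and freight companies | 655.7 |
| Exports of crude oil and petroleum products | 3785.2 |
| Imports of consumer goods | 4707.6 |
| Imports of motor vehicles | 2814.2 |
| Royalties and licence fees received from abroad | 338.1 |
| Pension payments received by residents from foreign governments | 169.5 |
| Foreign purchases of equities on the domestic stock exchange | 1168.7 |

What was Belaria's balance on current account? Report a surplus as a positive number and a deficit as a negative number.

Goods: 3785.2 - 2814.2 + 2748.4 - 4707.6 = -988.2
Services: -655.7 + 338.1 = -317.6
Primary income: 348.2 - 704.2 + 381.4 = 25.4
Secondary income: -183.9 + 169.5 = -14.4
Current account = (-988.2) + (-317.6) + 25.4 + (-14.4) = -1294.8
(Excluded from the current account — capital account: debt forgiveness received from foreign official creditors 214.6, acquisition of foreign patents and trademarks (non-produced assets) 98.9; financial account: borrowing by resident firms from foreign banks 1109.4, foreign purchases of equities on the domestic stock exchange 1168.7.)

-1294.8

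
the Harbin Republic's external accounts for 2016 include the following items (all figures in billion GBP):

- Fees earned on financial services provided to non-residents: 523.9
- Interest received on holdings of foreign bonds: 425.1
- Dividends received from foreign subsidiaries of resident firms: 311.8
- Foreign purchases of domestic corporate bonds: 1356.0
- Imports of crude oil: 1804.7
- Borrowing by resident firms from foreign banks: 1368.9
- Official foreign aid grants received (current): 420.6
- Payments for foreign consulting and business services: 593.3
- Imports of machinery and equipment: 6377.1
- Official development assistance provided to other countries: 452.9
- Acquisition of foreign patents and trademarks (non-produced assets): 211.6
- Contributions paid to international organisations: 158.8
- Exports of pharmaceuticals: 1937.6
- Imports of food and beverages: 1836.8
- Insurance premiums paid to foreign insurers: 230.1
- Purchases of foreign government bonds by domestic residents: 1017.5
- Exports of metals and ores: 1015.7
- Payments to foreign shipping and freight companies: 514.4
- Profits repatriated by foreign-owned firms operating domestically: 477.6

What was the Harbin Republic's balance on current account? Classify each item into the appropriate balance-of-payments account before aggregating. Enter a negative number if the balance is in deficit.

-7811.0

Goods: 1015.7 + 1937.6 - 1836.8 - 1804.7 - 6377.1 = -7065.3
Services: -514.4 - 593.3 - 230.1 + 523.9 = -813.9
Primary income: -477.6 + 311.8 + 425.1 = 259.3
Secondary income: -452.9 - 158.8 + 420.6 = -191.1
Current account = (-7065.3) + (-813.9) + 259.3 + (-191.1) = -7811.0
(Excluded from the current account — financial account: foreign purchases of domestic corporate bonds 1356.0, borrowing by resident firms from foreign banks 1368.9, purchases of foreign government bonds by domestic residents 1017.5; capital account: acquisition of foreign patents and trademarks (non-produced assets) 211.6.)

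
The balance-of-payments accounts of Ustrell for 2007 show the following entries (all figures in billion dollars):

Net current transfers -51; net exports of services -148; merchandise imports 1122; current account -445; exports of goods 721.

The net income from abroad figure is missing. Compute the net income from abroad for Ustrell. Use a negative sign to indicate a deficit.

155

Current account = goods balance + services balance + net primary income + net secondary income
Sum of the known components = -600
Net income from abroad = CA - (known components) = -445 - (-600) = 155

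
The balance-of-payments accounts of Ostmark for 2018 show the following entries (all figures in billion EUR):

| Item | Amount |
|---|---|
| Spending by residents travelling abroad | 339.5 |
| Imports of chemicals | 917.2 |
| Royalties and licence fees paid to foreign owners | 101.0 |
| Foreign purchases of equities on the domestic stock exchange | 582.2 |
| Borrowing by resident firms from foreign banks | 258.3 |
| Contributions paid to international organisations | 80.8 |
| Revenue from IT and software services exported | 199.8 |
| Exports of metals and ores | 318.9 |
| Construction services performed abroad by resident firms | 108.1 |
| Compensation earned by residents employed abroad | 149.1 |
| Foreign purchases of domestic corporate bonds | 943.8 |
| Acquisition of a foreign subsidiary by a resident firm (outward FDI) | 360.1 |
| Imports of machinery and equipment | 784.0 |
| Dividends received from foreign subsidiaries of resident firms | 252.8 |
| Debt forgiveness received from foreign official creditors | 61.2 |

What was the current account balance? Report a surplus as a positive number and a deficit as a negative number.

-1193.8

Goods: -917.2 + 318.9 - 784.0 = -1382.3
Services: -101.0 - 339.5 + 199.8 + 108.1 = -132.6
Primary income: 252.8 + 149.1 = 401.9
Secondary income: -80.8
Current account = (-1382.3) + (-132.6) + 401.9 + (-80.8) = -1193.8
(Excluded from the current account — financial account: foreign purchases of equities on the domestic stock exchange 582.2, borrowing by resident firms from foreign banks 258.3, foreign purchases of domestic corporate bonds 943.8, acquisition of a foreign subsidiary by a resident firm (outward FDI) 360.1; capital account: debt forgiveness received from foreign official creditors 61.2.)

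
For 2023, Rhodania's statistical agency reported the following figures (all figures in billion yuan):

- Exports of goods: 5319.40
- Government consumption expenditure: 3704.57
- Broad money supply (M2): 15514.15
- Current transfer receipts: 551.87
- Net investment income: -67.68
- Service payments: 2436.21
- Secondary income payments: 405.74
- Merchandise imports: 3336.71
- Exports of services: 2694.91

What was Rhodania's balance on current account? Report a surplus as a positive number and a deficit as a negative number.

2319.84

Goods balance = 5319.40 - 3336.71 = 1982.69
Services balance = 2694.91 - 2436.21 = 258.70
Trade balance (goods + services) = 1982.69 + 258.70 = 2241.39
Net primary income = -67.68
Net secondary income = 551.87 - 405.74 = 146.13
Current account = 2241.39 + (-67.68) + 146.13 = 2319.84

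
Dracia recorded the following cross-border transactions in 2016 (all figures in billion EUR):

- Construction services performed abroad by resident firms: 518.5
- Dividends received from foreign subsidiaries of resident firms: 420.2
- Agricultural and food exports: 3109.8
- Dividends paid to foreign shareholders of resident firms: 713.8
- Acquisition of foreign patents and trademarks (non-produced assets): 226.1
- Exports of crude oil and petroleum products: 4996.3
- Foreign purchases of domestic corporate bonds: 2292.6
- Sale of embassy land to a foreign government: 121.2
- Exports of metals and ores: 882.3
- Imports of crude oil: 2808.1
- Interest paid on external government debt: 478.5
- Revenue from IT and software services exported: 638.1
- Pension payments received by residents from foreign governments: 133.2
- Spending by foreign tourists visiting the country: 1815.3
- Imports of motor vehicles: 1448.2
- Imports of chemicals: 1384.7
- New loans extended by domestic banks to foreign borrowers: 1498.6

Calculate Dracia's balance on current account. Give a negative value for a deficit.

Goods: -1384.7 + 4996.3 - 2808.1 + 3109.8 - 1448.2 + 882.3 = 3347.4
Services: 518.5 + 1815.3 + 638.1 = 2971.9
Primary income: -478.5 - 713.8 + 420.2 = -772.1
Secondary income: 133.2
Current account = 3347.4 + 2971.9 + (-772.1) + 133.2 = 5680.4
(Excluded from the current account — capital account: acquisition of foreign patents and trademarks (non-produced assets) 226.1, sale of embassy land to a foreign government 121.2; financial account: foreign purchases of domestic corporate bonds 2292.6, new loans extended by domestic banks to foreign borrowers 1498.6.)

5680.4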